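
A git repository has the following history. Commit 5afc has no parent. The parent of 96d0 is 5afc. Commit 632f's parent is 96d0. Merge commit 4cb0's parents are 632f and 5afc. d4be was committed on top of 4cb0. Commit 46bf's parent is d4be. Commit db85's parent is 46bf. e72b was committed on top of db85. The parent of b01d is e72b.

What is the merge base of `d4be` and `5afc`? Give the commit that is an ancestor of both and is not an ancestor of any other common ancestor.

Ancestors of d4be: {4cb0, 5afc, 632f, 96d0, d4be}.
Ancestors of 5afc: {5afc}.
Common ancestors: {5afc}.
The only common ancestor is 5afc, so it is the merge base.

5afc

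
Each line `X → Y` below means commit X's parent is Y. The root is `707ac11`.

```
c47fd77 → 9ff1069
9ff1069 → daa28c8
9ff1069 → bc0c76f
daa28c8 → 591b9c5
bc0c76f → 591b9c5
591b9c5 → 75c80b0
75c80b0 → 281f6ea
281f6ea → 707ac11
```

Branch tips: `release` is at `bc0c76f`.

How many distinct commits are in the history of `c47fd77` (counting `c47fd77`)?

Walking parent pointers from c47fd77: reachable set = {281f6ea, 591b9c5, 707ac11, 75c80b0, 9ff1069, bc0c76f, c47fd77, daa28c8}.
That is 8 commits.

8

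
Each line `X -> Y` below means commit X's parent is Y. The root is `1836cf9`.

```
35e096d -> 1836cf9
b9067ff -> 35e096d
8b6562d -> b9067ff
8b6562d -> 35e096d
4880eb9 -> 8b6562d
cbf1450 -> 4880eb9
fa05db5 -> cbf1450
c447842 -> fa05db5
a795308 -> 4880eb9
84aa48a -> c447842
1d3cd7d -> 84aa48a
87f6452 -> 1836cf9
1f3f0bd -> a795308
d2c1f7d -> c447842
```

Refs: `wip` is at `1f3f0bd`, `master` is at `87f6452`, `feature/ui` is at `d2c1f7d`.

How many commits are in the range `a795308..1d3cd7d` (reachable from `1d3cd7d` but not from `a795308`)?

5

Reachable from 1d3cd7d: {1836cf9, 1d3cd7d, 35e096d, 4880eb9, 84aa48a, 8b6562d, b9067ff, c447842, cbf1450, fa05db5}.
Reachable from a795308: {1836cf9, 35e096d, 4880eb9, 8b6562d, a795308, b9067ff}.
In 1d3cd7d's history but not a795308's: {1d3cd7d, 84aa48a, c447842, cbf1450, fa05db5} — 5 commits.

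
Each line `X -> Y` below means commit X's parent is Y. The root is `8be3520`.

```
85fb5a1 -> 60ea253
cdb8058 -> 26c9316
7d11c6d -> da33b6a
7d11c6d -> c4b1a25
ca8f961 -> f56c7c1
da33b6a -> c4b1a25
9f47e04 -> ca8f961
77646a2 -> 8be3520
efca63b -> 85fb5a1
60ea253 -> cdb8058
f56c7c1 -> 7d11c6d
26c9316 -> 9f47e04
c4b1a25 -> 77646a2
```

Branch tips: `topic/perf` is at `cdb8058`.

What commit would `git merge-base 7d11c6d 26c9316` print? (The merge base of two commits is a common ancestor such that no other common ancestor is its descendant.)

Ancestors of 7d11c6d: {77646a2, 7d11c6d, 8be3520, c4b1a25, da33b6a}.
Ancestors of 26c9316: {26c9316, 77646a2, 7d11c6d, 8be3520, 9f47e04, c4b1a25, ca8f961, da33b6a, f56c7c1}.
Common ancestors: {77646a2, 7d11c6d, 8be3520, c4b1a25, da33b6a}.
Among these, 7d11c6d is not an ancestor of any other common ancestor — it is the merge base.

7d11c6d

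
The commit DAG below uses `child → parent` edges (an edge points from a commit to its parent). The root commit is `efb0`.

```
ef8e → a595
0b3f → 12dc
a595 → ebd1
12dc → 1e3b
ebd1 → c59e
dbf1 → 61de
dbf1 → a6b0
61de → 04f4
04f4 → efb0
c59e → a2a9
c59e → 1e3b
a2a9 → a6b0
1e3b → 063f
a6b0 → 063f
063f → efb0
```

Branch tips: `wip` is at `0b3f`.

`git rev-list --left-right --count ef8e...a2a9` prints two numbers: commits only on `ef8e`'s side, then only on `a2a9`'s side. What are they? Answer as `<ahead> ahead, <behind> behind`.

Reachable from ef8e: {063f, 1e3b, a2a9, a595, a6b0, c59e, ebd1, ef8e, efb0}.
Reachable from a2a9: {063f, a2a9, a6b0, efb0}.
Only in ef8e's history (ahead): {1e3b, a595, c59e, ebd1, ef8e} — 5.
Only in a2a9's history (behind): {} — 0.

5 ahead, 0 behind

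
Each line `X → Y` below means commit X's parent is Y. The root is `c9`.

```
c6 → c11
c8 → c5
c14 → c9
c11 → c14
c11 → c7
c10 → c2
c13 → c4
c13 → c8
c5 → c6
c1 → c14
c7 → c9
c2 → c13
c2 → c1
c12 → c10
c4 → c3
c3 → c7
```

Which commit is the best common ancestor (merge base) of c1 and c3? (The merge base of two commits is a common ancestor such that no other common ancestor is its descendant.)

c9

Ancestors of c1: {c1, c14, c9}.
Ancestors of c3: {c3, c7, c9}.
Common ancestors: {c9}.
The only common ancestor is c9, so it is the merge base.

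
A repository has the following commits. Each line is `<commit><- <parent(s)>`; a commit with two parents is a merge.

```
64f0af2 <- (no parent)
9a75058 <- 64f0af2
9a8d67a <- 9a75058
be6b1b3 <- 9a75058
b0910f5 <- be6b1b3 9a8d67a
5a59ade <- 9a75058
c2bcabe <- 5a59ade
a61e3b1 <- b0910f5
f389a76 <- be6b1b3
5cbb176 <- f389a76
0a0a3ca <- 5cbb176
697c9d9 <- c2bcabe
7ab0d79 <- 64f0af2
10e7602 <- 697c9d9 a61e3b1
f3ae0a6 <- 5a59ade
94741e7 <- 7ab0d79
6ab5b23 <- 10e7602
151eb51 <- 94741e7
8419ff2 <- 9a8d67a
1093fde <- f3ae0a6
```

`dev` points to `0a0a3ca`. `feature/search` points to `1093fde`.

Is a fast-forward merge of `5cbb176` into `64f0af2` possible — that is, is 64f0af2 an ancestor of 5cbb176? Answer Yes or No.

Yes

A fast-forward from 64f0af2 to 5cbb176 is possible iff 64f0af2 is an ancestor of 5cbb176.
Ancestors of 5cbb176: {5cbb176, 64f0af2, 9a75058, be6b1b3, f389a76}.
64f0af2 is among them, so fast-forward is possible.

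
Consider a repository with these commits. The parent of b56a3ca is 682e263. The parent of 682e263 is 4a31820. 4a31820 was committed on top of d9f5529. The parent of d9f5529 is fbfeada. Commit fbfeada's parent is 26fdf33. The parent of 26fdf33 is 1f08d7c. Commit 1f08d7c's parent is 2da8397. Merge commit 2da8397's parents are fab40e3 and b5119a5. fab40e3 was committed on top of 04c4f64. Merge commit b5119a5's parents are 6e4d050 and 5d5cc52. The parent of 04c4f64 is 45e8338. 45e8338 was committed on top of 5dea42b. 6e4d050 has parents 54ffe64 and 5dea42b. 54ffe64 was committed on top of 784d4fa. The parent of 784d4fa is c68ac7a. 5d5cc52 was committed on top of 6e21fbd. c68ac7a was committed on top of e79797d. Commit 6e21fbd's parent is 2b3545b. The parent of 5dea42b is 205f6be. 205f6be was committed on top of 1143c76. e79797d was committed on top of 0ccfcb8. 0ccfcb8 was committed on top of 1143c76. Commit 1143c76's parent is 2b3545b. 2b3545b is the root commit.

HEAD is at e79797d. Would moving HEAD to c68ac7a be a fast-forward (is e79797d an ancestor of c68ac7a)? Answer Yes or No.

A fast-forward from e79797d to c68ac7a is possible iff e79797d is an ancestor of c68ac7a.
Ancestors of c68ac7a: {0ccfcb8, 1143c76, 2b3545b, c68ac7a, e79797d}.
e79797d is among them, so fast-forward is possible.

Yes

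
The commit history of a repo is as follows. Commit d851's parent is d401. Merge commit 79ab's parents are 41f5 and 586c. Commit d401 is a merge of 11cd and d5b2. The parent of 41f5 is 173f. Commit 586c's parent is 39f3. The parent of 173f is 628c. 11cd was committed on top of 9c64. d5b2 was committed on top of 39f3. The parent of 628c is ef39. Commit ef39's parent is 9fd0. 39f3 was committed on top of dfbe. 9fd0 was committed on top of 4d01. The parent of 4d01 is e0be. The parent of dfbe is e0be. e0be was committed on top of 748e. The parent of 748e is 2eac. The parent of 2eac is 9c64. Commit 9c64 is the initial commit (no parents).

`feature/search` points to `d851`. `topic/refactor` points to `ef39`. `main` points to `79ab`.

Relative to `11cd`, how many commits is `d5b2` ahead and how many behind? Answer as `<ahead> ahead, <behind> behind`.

6 ahead, 1 behind

Reachable from d5b2: {2eac, 39f3, 748e, 9c64, d5b2, dfbe, e0be}.
Reachable from 11cd: {11cd, 9c64}.
Only in d5b2's history (ahead): {2eac, 39f3, 748e, d5b2, dfbe, e0be} — 6.
Only in 11cd's history (behind): {11cd} — 1.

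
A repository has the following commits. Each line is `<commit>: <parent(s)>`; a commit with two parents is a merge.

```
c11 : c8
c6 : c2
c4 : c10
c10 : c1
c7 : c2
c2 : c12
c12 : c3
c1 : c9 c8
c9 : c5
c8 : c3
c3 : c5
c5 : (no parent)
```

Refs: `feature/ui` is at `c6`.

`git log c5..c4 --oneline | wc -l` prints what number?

Reachable from c4: {c1, c10, c3, c4, c5, c8, c9}.
Reachable from c5: {c5}.
In c4's history but not c5's: {c1, c10, c3, c4, c8, c9} — 6 commits.

6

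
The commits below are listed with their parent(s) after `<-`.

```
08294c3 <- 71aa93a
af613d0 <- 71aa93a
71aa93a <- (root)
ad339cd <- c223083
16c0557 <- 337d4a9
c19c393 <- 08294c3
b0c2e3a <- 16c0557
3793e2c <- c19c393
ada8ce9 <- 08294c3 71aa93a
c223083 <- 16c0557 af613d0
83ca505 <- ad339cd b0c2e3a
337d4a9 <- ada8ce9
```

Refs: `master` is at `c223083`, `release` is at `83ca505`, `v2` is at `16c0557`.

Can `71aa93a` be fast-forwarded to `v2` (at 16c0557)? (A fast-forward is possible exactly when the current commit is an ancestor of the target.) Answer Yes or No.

Yes

A fast-forward from 71aa93a to 16c0557 is possible iff 71aa93a is an ancestor of 16c0557.
Ancestors of 16c0557: {08294c3, 16c0557, 337d4a9, 71aa93a, ada8ce9}.
71aa93a is among them, so fast-forward is possible.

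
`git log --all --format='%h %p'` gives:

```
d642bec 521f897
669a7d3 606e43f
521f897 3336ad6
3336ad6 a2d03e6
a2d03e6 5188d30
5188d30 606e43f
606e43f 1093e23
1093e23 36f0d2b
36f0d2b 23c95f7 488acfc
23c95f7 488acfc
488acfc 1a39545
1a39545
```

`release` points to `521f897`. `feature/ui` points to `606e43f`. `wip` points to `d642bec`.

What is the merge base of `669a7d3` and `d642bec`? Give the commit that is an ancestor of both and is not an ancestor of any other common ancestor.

606e43f

Ancestors of 669a7d3: {1093e23, 1a39545, 23c95f7, 36f0d2b, 488acfc, 606e43f, 669a7d3}.
Ancestors of d642bec: {1093e23, 1a39545, 23c95f7, 3336ad6, 36f0d2b, 488acfc, 5188d30, 521f897, 606e43f, a2d03e6, d642bec}.
Common ancestors: {1093e23, 1a39545, 23c95f7, 36f0d2b, 488acfc, 606e43f}.
Among these, 606e43f is not an ancestor of any other common ancestor — it is the merge base.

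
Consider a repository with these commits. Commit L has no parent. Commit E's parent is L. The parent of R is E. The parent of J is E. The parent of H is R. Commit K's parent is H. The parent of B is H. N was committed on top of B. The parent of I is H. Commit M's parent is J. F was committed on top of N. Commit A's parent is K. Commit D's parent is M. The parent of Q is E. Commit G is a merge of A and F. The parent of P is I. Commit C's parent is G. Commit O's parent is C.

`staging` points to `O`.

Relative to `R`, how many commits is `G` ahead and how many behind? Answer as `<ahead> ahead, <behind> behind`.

Reachable from G: {A, B, E, F, G, H, K, L, N, R}.
Reachable from R: {E, L, R}.
Only in G's history (ahead): {A, B, F, G, H, K, N} — 7.
Only in R's history (behind): {} — 0.

7 ahead, 0 behind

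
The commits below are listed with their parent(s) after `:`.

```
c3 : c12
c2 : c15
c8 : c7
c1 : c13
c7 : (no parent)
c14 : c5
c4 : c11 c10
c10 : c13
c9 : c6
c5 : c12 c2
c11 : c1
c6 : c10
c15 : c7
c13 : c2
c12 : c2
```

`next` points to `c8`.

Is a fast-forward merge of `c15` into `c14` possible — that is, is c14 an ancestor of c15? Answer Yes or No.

No

A fast-forward from c14 to c15 is possible iff c14 is an ancestor of c15.
Ancestors of c15: {c15, c7}.
c14 is not among them, so fast-forward is not possible.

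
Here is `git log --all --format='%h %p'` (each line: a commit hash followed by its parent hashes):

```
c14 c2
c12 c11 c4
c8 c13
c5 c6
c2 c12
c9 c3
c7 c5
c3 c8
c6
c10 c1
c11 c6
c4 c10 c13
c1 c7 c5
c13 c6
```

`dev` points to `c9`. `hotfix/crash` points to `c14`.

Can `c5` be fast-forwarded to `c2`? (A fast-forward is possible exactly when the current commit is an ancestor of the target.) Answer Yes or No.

A fast-forward from c5 to c2 is possible iff c5 is an ancestor of c2.
Ancestors of c2: {c1, c10, c11, c12, c13, c2, c4, c5, c6, c7}.
c5 is among them, so fast-forward is possible.

Yes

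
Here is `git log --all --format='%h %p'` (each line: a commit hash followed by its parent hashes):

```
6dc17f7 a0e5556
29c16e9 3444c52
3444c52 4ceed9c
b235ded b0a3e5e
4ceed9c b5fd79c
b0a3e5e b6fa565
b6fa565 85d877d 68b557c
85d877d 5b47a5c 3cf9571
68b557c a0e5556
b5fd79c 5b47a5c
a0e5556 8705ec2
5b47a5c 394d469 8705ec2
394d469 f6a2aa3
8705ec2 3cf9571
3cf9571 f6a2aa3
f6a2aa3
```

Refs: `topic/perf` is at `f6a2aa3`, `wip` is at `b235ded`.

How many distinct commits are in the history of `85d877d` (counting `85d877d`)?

Walking parent pointers from 85d877d: reachable set = {394d469, 3cf9571, 5b47a5c, 85d877d, 8705ec2, f6a2aa3}.
That is 6 commits.

6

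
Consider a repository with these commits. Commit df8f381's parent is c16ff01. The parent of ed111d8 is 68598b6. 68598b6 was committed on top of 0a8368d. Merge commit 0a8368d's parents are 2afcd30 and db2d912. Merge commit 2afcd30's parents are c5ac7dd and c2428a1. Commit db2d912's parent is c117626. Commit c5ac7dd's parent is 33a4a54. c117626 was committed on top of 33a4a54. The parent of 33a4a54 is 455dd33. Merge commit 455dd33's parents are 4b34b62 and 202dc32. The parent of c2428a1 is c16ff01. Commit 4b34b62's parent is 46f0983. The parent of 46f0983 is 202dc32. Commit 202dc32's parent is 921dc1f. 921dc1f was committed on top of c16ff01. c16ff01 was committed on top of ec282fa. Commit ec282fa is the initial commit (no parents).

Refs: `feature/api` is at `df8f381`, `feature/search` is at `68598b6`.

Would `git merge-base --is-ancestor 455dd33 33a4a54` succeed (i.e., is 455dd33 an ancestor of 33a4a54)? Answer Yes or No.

Ancestors of 33a4a54 (commits reachable by following parents): {202dc32, 33a4a54, 455dd33, 46f0983, 4b34b62, 921dc1f, c16ff01, ec282fa}.
455dd33 is in that set, so it is an ancestor of 33a4a54.

Yes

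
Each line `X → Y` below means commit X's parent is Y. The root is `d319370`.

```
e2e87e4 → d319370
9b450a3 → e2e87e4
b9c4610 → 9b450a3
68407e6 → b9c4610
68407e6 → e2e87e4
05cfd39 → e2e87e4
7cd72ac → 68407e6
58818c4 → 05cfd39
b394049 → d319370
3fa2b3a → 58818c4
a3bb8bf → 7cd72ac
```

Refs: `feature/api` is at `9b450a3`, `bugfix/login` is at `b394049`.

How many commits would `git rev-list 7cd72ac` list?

Walking parent pointers from 7cd72ac: reachable set = {68407e6, 7cd72ac, 9b450a3, b9c4610, d319370, e2e87e4}.
That is 6 commits.

6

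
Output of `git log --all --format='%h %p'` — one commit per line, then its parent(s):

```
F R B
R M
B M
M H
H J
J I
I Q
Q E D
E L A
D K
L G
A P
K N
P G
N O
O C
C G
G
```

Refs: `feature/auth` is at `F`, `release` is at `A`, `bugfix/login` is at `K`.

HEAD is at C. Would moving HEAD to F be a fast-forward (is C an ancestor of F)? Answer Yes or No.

A fast-forward from C to F is possible iff C is an ancestor of F.
Ancestors of F: {A, B, C, D, E, F, G, H, I, J, K, L, M, N, O, P, Q, R}.
C is among them, so fast-forward is possible.

Yes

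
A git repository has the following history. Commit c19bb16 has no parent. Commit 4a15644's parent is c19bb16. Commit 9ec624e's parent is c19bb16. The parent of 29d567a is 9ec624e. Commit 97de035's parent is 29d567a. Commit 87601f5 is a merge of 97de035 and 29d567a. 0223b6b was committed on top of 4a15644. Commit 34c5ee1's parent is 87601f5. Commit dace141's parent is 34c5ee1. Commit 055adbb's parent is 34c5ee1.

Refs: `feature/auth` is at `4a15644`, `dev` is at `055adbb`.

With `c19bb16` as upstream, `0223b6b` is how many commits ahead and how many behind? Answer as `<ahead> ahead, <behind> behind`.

Reachable from 0223b6b: {0223b6b, 4a15644, c19bb16}.
Reachable from c19bb16: {c19bb16}.
Only in 0223b6b's history (ahead): {0223b6b, 4a15644} — 2.
Only in c19bb16's history (behind): {} — 0.

2 ahead, 0 behind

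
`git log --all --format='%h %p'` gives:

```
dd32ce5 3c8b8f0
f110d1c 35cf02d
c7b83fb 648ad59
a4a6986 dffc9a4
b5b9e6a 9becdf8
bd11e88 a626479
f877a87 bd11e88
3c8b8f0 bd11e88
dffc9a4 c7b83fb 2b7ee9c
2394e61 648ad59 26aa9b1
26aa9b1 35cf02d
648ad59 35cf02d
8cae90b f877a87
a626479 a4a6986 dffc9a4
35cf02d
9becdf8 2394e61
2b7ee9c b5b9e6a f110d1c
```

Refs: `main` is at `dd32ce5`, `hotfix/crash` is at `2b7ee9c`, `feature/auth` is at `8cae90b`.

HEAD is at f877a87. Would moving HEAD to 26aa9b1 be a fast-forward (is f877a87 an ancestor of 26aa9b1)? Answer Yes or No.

No

A fast-forward from f877a87 to 26aa9b1 is possible iff f877a87 is an ancestor of 26aa9b1.
Ancestors of 26aa9b1: {26aa9b1, 35cf02d}.
f877a87 is not among them, so fast-forward is not possible.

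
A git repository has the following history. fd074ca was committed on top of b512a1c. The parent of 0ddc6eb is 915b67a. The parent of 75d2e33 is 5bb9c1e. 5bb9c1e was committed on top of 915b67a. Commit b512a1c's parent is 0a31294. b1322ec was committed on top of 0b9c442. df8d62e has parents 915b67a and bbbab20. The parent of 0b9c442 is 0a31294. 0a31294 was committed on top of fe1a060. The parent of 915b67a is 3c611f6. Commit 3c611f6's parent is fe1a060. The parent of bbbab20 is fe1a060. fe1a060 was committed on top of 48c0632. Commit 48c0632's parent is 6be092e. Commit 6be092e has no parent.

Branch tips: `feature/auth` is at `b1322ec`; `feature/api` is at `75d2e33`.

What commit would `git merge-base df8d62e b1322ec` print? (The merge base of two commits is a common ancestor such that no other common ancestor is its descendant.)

fe1a060

Ancestors of df8d62e: {3c611f6, 48c0632, 6be092e, 915b67a, bbbab20, df8d62e, fe1a060}.
Ancestors of b1322ec: {0a31294, 0b9c442, 48c0632, 6be092e, b1322ec, fe1a060}.
Common ancestors: {48c0632, 6be092e, fe1a060}.
Among these, fe1a060 is not an ancestor of any other common ancestor — it is the merge base.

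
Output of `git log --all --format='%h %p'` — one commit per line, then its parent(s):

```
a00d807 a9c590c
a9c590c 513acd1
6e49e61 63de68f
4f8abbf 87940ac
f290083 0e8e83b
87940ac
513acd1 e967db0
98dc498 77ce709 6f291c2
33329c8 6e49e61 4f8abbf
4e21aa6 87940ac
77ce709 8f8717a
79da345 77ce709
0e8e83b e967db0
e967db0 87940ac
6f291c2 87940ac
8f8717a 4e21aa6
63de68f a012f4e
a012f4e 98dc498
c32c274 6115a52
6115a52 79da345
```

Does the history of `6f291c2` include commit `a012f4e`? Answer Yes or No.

No

Ancestors of 6f291c2: {6f291c2, 87940ac}.
a012f4e is not in that set, so it is not an ancestor of 6f291c2.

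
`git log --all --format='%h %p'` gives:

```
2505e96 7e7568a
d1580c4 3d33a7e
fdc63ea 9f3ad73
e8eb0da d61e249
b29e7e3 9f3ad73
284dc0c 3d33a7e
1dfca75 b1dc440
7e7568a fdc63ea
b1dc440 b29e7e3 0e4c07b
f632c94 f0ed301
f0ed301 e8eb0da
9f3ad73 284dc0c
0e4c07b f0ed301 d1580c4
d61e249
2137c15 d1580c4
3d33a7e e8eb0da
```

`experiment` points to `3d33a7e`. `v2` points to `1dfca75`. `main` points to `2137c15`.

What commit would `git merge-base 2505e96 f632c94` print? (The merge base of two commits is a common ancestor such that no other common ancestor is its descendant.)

e8eb0da

Ancestors of 2505e96: {2505e96, 284dc0c, 3d33a7e, 7e7568a, 9f3ad73, d61e249, e8eb0da, fdc63ea}.
Ancestors of f632c94: {d61e249, e8eb0da, f0ed301, f632c94}.
Common ancestors: {d61e249, e8eb0da}.
Among these, e8eb0da is not an ancestor of any other common ancestor — it is the merge base.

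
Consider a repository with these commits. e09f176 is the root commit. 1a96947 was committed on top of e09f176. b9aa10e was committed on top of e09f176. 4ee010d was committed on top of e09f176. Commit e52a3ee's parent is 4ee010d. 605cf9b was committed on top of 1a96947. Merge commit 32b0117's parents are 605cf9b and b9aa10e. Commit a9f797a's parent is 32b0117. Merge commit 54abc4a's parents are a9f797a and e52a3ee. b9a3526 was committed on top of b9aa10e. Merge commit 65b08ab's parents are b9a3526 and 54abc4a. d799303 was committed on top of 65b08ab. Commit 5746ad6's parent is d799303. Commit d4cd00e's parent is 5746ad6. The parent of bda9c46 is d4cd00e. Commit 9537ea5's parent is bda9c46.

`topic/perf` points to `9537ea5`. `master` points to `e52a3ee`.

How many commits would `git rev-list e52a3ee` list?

3

Walking parent pointers from e52a3ee: reachable set = {4ee010d, e09f176, e52a3ee}.
That is 3 commits.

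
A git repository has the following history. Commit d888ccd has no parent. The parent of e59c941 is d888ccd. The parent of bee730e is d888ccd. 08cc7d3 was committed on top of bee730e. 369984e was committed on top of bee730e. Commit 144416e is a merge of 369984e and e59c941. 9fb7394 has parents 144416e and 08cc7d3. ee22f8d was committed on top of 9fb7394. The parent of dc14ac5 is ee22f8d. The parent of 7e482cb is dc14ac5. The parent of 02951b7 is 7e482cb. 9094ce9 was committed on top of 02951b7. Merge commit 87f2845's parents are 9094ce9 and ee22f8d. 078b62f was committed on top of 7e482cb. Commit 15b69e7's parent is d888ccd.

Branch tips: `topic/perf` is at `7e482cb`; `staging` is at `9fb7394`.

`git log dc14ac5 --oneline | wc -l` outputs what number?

9

Walking parent pointers from dc14ac5: reachable set = {08cc7d3, 144416e, 369984e, 9fb7394, bee730e, d888ccd, dc14ac5, e59c941, ee22f8d}.
That is 9 commits.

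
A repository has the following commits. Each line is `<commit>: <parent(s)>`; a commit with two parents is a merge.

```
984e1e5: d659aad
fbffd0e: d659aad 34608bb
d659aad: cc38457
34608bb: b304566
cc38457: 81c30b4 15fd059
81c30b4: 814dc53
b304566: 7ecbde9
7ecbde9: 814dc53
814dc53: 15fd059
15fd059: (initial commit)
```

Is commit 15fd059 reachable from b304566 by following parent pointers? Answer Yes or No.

Ancestors of b304566 (commits reachable by following parents): {15fd059, 7ecbde9, 814dc53, b304566}.
15fd059 is in that set, so it is an ancestor of b304566.

Yes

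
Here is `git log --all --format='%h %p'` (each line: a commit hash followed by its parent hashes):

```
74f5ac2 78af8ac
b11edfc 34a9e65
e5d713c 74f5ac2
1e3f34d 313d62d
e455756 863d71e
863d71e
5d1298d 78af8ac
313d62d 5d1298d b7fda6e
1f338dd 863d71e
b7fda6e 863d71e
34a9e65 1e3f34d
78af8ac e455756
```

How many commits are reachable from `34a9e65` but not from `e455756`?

6

Reachable from 34a9e65: {1e3f34d, 313d62d, 34a9e65, 5d1298d, 78af8ac, 863d71e, b7fda6e, e455756}.
Reachable from e455756: {863d71e, e455756}.
In 34a9e65's history but not e455756's: {1e3f34d, 313d62d, 34a9e65, 5d1298d, 78af8ac, b7fda6e} — 6 commits.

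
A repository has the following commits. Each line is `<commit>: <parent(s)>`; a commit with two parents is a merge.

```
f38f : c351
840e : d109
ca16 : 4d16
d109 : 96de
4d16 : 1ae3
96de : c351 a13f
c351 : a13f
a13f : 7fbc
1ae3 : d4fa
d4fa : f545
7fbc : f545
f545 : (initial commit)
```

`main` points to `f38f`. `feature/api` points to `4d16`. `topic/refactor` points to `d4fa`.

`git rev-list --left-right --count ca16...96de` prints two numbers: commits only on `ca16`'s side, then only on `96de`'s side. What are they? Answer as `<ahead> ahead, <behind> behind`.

Reachable from ca16: {1ae3, 4d16, ca16, d4fa, f545}.
Reachable from 96de: {7fbc, 96de, a13f, c351, f545}.
Only in ca16's history (ahead): {1ae3, 4d16, ca16, d4fa} — 4.
Only in 96de's history (behind): {7fbc, 96de, a13f, c351} — 4.

4 ahead, 4 behind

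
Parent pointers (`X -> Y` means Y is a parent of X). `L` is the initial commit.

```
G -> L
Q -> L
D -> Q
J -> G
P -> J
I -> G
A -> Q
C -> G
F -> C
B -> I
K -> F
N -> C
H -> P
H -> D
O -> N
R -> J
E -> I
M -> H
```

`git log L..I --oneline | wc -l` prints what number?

2

Reachable from I: {G, I, L}.
Reachable from L: {L}.
In I's history but not L's: {G, I} — 2 commits.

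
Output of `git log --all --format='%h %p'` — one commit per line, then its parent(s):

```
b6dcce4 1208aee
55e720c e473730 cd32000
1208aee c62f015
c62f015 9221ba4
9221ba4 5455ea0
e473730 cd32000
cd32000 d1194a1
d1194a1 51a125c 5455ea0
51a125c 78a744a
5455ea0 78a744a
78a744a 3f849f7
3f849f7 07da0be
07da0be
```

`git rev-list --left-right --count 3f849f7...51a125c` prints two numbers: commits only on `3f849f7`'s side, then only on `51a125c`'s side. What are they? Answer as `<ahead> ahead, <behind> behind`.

0 ahead, 2 behind

Reachable from 3f849f7: {07da0be, 3f849f7}.
Reachable from 51a125c: {07da0be, 3f849f7, 51a125c, 78a744a}.
Only in 3f849f7's history (ahead): {} — 0.
Only in 51a125c's history (behind): {51a125c, 78a744a} — 2.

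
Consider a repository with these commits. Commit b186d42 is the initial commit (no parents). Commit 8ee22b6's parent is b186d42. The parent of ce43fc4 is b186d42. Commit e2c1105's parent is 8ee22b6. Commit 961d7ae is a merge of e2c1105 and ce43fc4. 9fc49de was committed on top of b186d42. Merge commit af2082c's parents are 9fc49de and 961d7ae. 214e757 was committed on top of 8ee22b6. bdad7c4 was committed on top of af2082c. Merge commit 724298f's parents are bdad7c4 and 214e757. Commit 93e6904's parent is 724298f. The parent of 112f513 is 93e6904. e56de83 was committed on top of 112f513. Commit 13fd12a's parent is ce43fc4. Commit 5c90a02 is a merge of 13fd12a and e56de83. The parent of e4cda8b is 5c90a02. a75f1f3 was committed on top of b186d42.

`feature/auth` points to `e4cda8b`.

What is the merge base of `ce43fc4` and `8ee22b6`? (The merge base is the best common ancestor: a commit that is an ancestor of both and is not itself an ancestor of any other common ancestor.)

b186d42

Ancestors of ce43fc4: {b186d42, ce43fc4}.
Ancestors of 8ee22b6: {8ee22b6, b186d42}.
Common ancestors: {b186d42}.
The only common ancestor is b186d42, so it is the merge base.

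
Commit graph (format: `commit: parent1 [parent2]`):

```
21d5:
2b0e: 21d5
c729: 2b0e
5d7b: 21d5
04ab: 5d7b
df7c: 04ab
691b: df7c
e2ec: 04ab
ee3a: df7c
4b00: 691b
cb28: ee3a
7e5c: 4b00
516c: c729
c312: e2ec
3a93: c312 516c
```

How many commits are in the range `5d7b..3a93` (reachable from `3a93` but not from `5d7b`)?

Reachable from 3a93: {04ab, 21d5, 2b0e, 3a93, 516c, 5d7b, c312, c729, e2ec}.
Reachable from 5d7b: {21d5, 5d7b}.
In 3a93's history but not 5d7b's: {04ab, 2b0e, 3a93, 516c, c312, c729, e2ec} — 7 commits.

7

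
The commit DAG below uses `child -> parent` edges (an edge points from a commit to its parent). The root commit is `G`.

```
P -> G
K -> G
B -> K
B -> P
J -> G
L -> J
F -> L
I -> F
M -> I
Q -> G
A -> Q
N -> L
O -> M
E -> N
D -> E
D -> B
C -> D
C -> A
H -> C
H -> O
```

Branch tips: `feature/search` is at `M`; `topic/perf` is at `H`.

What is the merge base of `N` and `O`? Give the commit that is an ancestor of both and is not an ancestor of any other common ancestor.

L

Ancestors of N: {G, J, L, N}.
Ancestors of O: {F, G, I, J, L, M, O}.
Common ancestors: {G, J, L}.
Among these, L is not an ancestor of any other common ancestor — it is the merge base.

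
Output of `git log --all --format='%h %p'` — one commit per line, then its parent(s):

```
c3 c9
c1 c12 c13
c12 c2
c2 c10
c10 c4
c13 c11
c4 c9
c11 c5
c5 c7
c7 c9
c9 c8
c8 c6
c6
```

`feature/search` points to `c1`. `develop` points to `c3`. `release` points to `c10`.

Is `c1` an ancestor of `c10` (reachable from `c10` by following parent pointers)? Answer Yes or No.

No

Ancestors of c10: {c10, c4, c6, c8, c9}.
c1 is not in that set, so it is not an ancestor of c10.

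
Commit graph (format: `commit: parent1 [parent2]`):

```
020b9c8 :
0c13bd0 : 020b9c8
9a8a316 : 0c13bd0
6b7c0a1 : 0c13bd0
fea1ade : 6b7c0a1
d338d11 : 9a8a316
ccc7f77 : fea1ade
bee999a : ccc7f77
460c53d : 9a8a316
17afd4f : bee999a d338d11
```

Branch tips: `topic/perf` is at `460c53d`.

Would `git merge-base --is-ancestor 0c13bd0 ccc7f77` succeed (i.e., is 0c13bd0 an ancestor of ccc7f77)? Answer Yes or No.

Ancestors of ccc7f77 (commits reachable by following parents): {020b9c8, 0c13bd0, 6b7c0a1, ccc7f77, fea1ade}.
0c13bd0 is in that set, so it is an ancestor of ccc7f77.

Yes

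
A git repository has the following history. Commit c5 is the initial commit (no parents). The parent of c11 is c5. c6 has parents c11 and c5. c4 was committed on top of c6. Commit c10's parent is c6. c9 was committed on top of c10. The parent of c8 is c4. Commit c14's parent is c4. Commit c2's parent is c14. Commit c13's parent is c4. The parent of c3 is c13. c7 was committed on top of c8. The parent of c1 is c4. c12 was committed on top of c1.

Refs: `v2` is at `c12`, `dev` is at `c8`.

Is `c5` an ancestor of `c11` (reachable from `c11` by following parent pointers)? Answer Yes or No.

Yes

Ancestors of c11 (commits reachable by following parents): {c11, c5}.
c5 is in that set, so it is an ancestor of c11.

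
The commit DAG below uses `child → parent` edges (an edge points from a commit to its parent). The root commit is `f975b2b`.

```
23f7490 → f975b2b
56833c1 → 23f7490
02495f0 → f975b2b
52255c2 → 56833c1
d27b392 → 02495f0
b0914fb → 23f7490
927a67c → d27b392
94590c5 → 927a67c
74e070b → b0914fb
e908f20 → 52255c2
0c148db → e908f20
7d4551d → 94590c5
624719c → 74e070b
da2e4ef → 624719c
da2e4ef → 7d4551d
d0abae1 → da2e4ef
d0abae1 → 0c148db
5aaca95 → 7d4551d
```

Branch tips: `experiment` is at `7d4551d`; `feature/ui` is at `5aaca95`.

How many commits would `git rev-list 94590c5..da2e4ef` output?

Reachable from da2e4ef: {02495f0, 23f7490, 624719c, 74e070b, 7d4551d, 927a67c, 94590c5, b0914fb, d27b392, da2e4ef, f975b2b}.
Reachable from 94590c5: {02495f0, 927a67c, 94590c5, d27b392, f975b2b}.
In da2e4ef's history but not 94590c5's: {23f7490, 624719c, 74e070b, 7d4551d, b0914fb, da2e4ef} — 6 commits.

6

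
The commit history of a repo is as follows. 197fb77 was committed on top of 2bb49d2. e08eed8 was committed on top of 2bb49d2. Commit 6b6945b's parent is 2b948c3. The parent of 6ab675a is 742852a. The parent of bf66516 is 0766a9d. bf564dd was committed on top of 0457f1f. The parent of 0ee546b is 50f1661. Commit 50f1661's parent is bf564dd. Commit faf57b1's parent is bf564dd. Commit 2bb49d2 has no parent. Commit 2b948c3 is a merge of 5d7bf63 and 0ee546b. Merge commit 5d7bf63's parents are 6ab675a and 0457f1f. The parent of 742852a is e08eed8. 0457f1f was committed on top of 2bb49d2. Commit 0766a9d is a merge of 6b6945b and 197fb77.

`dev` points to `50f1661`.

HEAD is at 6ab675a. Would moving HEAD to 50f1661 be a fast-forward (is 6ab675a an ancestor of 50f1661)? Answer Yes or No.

No

A fast-forward from 6ab675a to 50f1661 is possible iff 6ab675a is an ancestor of 50f1661.
Ancestors of 50f1661: {0457f1f, 2bb49d2, 50f1661, bf564dd}.
6ab675a is not among them, so fast-forward is not possible.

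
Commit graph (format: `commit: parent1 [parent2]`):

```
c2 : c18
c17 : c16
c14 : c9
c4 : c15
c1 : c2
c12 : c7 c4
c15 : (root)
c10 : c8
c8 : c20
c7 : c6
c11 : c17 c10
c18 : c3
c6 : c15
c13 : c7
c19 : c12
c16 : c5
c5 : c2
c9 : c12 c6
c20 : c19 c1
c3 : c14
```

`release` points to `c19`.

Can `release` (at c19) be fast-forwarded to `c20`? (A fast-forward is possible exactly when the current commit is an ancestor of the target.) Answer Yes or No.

Yes

A fast-forward from c19 to c20 is possible iff c19 is an ancestor of c20.
Ancestors of c20: {c1, c12, c14, c15, c18, c19, c2, c20, c3, c4, c6, c7, c9}.
c19 is among them, so fast-forward is possible.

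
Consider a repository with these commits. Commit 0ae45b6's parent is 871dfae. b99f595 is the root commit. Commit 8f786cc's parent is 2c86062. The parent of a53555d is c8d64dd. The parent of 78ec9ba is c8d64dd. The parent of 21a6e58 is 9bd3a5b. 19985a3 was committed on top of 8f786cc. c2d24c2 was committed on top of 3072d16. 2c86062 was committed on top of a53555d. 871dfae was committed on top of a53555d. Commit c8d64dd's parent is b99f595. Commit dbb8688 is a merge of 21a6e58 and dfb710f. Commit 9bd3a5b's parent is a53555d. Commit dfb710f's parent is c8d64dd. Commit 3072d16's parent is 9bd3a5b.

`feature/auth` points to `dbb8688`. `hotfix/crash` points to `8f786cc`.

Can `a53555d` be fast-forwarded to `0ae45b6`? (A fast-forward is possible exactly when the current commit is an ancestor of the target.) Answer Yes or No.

Yes

A fast-forward from a53555d to 0ae45b6 is possible iff a53555d is an ancestor of 0ae45b6.
Ancestors of 0ae45b6: {0ae45b6, 871dfae, a53555d, b99f595, c8d64dd}.
a53555d is among them, so fast-forward is possible.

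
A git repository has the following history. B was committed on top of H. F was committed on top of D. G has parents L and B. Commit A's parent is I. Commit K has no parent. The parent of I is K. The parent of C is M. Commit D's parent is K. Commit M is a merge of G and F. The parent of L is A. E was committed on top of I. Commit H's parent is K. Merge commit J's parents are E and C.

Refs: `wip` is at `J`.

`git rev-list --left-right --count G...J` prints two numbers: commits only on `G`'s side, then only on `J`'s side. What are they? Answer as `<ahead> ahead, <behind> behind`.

0 ahead, 6 behind

Reachable from G: {A, B, G, H, I, K, L}.
Reachable from J: {A, B, C, D, E, F, G, H, I, J, K, L, M}.
Only in G's history (ahead): {} — 0.
Only in J's history (behind): {C, D, E, F, J, M} — 6.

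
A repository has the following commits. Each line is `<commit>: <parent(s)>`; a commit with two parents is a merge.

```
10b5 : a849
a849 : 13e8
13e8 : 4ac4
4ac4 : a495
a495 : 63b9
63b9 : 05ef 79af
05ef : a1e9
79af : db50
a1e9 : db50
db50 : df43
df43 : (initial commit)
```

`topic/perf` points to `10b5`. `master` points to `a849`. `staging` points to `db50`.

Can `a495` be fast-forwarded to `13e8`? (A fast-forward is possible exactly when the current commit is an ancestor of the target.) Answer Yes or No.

A fast-forward from a495 to 13e8 is possible iff a495 is an ancestor of 13e8.
Ancestors of 13e8: {05ef, 13e8, 4ac4, 63b9, 79af, a1e9, a495, db50, df43}.
a495 is among them, so fast-forward is possible.

Yes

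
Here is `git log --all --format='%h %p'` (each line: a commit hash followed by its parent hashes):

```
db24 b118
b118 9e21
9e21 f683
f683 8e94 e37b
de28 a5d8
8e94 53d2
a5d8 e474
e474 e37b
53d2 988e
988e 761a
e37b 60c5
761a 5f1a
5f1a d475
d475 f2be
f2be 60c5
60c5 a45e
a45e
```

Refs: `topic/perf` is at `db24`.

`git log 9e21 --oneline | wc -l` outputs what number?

12

Walking parent pointers from 9e21: reachable set = {53d2, 5f1a, 60c5, 761a, 8e94, 988e, 9e21, a45e, d475, e37b, f2be, f683}.
That is 12 commits.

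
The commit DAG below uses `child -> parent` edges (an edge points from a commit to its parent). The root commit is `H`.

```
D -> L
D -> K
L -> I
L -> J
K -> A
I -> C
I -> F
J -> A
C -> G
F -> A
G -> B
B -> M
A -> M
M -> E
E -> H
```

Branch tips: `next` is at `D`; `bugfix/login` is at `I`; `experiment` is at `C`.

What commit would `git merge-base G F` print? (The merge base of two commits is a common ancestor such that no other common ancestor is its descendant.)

Ancestors of G: {B, E, G, H, M}.
Ancestors of F: {A, E, F, H, M}.
Common ancestors: {E, H, M}.
Among these, M is not an ancestor of any other common ancestor — it is the merge base.

M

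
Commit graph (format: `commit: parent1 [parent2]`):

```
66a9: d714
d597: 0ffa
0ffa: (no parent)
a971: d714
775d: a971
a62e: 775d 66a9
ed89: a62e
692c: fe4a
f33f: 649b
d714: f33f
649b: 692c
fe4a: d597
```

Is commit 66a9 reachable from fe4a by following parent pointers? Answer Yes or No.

No

Ancestors of fe4a: {0ffa, d597, fe4a}.
66a9 is not in that set, so it is not an ancestor of fe4a.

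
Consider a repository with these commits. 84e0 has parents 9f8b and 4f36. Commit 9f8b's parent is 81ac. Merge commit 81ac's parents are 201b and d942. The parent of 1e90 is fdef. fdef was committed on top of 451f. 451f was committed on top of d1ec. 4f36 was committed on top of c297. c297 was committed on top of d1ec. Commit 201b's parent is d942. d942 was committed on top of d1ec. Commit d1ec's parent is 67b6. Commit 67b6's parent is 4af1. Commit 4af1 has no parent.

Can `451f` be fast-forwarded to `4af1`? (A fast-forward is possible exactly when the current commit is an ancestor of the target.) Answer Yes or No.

A fast-forward from 451f to 4af1 is possible iff 451f is an ancestor of 4af1.
Ancestors of 4af1: {4af1}.
451f is not among them, so fast-forward is not possible.

No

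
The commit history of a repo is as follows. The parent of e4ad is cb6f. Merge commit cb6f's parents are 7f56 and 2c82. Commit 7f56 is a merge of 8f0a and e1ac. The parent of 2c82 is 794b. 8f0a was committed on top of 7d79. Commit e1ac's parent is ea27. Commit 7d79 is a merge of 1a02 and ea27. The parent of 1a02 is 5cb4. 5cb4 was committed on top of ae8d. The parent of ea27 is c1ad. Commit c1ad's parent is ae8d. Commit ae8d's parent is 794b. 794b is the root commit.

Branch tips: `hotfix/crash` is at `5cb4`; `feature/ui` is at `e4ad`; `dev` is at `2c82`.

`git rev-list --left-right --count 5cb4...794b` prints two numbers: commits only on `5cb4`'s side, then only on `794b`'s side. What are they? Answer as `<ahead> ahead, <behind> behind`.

2 ahead, 0 behind

Reachable from 5cb4: {5cb4, 794b, ae8d}.
Reachable from 794b: {794b}.
Only in 5cb4's history (ahead): {5cb4, ae8d} — 2.
Only in 794b's history (behind): {} — 0.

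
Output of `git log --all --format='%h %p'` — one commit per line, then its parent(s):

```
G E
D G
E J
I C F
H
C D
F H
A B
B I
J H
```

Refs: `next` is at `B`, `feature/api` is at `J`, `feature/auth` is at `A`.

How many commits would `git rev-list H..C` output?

5

Reachable from C: {C, D, E, G, H, J}.
Reachable from H: {H}.
In C's history but not H's: {C, D, E, G, J} — 5 commits.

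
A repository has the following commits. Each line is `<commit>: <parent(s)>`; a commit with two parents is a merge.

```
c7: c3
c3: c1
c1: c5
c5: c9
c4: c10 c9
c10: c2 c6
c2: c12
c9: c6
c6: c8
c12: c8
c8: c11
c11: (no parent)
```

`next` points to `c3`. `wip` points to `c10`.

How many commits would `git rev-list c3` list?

Walking parent pointers from c3: reachable set = {c1, c11, c3, c5, c6, c8, c9}.
That is 7 commits.

7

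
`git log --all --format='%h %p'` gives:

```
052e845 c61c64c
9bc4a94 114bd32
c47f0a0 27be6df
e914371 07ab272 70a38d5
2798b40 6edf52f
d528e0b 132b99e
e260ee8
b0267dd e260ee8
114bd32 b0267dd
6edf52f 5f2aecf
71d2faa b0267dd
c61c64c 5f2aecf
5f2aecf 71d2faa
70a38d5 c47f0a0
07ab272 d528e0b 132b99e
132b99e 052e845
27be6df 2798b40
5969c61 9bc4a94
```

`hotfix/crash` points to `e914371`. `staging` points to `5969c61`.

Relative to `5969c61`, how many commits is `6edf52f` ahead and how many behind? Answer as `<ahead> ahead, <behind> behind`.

Reachable from 6edf52f: {5f2aecf, 6edf52f, 71d2faa, b0267dd, e260ee8}.
Reachable from 5969c61: {114bd32, 5969c61, 9bc4a94, b0267dd, e260ee8}.
Only in 6edf52f's history (ahead): {5f2aecf, 6edf52f, 71d2faa} — 3.
Only in 5969c61's history (behind): {114bd32, 5969c61, 9bc4a94} — 3.

3 ahead, 3 behind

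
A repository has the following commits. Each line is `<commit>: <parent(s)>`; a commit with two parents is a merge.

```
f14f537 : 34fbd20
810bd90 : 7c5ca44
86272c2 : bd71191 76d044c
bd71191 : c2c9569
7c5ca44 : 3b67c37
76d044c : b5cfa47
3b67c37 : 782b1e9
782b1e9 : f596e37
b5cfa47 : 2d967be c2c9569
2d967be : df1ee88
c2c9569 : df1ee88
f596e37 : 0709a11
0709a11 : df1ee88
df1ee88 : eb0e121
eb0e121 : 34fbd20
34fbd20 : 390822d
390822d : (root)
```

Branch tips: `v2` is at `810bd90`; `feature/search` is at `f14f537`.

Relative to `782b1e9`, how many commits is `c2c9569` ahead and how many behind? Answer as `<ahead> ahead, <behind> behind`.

1 ahead, 3 behind

Reachable from c2c9569: {34fbd20, 390822d, c2c9569, df1ee88, eb0e121}.
Reachable from 782b1e9: {0709a11, 34fbd20, 390822d, 782b1e9, df1ee88, eb0e121, f596e37}.
Only in c2c9569's history (ahead): {c2c9569} — 1.
Only in 782b1e9's history (behind): {0709a11, 782b1e9, f596e37} — 3.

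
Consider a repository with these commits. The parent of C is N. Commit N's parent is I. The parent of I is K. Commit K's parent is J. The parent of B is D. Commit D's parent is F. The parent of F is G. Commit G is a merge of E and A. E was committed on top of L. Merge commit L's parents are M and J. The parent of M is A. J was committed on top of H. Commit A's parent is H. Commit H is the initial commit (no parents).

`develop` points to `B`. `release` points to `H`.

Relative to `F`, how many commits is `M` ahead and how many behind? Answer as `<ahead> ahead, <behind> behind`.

0 ahead, 5 behind

Reachable from M: {A, H, M}.
Reachable from F: {A, E, F, G, H, J, L, M}.
Only in M's history (ahead): {} — 0.
Only in F's history (behind): {E, F, G, J, L} — 5.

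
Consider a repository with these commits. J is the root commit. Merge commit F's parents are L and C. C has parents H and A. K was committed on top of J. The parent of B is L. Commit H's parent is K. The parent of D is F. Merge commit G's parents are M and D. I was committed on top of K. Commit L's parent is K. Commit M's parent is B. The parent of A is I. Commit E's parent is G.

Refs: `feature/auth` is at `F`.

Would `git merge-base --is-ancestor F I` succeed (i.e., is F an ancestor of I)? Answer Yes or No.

Ancestors of I: {I, J, K}.
F is not in that set, so it is not an ancestor of I.

No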